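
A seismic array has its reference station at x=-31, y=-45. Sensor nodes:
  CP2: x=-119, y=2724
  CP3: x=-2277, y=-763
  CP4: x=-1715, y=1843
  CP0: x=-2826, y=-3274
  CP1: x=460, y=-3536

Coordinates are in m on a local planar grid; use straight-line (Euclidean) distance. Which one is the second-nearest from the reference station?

Distance to each, sorted:
CP3: 2358.0 m
CP4: 2529.9 m
CP2: 2770.4 m
CP1: 3525.4 m
CP0: 4270.7 m
The second-nearest is CP4 at 2529.9 m.

CP4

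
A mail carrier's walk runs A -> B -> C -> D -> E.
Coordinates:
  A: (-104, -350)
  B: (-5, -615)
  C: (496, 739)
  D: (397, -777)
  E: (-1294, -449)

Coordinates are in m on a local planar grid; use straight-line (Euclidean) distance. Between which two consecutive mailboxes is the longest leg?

D–E

Leg distances:
A→B: 282.9 m
B→C: 1443.7 m
C→D: 1519.2 m
D→E: 1722.5 m
The longest leg is D–E at 1722.5 m.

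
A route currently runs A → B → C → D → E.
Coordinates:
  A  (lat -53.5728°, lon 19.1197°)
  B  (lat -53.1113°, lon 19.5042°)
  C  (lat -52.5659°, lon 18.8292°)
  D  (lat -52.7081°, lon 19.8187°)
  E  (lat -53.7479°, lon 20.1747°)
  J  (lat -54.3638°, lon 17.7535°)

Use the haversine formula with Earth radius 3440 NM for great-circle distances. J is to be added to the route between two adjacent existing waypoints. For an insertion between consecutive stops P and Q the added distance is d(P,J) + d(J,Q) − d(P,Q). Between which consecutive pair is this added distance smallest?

Added distance for inserting J between each consecutive pair:
A–B: 134.3 NM
B–C: 171.3 NM
C–D: 201.3 NM
D–E: 153.0 NM
Smallest added distance is 134.3 NM, inserting between A and B.

between A and B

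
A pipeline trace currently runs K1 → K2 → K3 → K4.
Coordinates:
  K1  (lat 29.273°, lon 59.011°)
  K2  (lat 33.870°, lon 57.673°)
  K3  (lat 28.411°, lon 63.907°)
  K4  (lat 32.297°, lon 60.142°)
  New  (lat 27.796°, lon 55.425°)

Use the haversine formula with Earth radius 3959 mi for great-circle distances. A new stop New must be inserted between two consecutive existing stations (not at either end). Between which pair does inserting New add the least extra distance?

between K1 and K2

Added distance for inserting New between each consecutive pair:
K1–K2: 353.5 mi
K2–K3: 431.7 mi
K3–K4: 588.5 mi
Smallest added distance is 353.5 mi, inserting between K1 and K2.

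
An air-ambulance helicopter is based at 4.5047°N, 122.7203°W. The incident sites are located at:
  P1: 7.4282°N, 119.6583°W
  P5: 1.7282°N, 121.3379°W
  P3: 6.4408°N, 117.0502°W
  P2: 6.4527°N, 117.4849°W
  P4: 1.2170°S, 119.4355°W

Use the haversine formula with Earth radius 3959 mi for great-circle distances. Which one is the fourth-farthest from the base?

Distances from the base (4.5047°N, 122.7203°W):
P4: 455.8 mi
P3: 412.3 mi
P2: 384.4 mi
P1: 291.7 mi
P5: 214.2 mi
The fourth-farthest is P1 at 291.7 mi.

P1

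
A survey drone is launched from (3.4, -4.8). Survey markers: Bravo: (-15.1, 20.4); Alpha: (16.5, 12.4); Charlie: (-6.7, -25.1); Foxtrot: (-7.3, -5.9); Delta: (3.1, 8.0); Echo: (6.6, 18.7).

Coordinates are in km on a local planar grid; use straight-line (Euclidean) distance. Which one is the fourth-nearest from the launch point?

Charlie

Distance to each, sorted:
Foxtrot: 10.8 km
Delta: 12.8 km
Alpha: 21.6 km
Charlie: 22.7 km
Echo: 23.7 km
Bravo: 31.3 km
The fourth-nearest is Charlie at 22.7 km.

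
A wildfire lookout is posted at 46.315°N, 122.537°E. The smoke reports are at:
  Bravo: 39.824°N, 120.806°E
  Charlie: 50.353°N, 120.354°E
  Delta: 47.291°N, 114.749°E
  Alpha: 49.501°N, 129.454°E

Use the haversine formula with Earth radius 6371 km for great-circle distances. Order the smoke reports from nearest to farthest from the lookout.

Computing each great-circle distance from 46.315°N, 122.537°E:
Charlie 50.353°N, 120.354°E: 477.1 km
Delta 47.291°N, 114.749°E: 602.4 km
Alpha 49.501°N, 129.454°E: 625.2 km
Bravo 39.824°N, 120.806°E: 735.3 km

Charlie, Delta, Alpha, Bravo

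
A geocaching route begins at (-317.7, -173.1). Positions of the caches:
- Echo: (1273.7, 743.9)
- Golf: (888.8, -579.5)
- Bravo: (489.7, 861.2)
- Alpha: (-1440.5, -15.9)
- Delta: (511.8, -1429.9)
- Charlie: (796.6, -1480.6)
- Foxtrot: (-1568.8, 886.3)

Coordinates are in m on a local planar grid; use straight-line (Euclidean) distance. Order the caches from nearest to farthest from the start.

Alpha, Golf, Bravo, Delta, Foxtrot, Charlie, Echo

Distances from the start:
Alpha (-1440.5, -15.9): 1133.8 m
Golf (888.8, -579.5): 1273.1 m
Bravo (489.7, 861.2): 1312.1 m
Delta (511.8, -1429.9): 1505.9 m
Foxtrot (-1568.8, 886.3): 1639.4 m
Charlie (796.6, -1480.6): 1717.9 m
Echo (1273.7, 743.9): 1836.7 m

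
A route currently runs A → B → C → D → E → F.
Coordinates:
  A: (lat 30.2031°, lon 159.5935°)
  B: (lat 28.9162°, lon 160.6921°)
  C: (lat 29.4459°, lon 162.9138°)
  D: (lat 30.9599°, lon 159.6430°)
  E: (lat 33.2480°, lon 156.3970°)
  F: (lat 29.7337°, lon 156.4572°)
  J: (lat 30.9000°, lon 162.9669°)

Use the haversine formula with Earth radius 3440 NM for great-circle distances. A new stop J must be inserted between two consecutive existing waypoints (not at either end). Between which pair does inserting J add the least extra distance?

between C and D

Added distance for inserting J between each consecutive pair:
A–B: 251.0 NM
B–C: 134.6 NM
C–D: 66.0 NM
D–E: 319.1 NM
E–F: 496.2 NM
Smallest added distance is 66.0 NM, inserting between C and D.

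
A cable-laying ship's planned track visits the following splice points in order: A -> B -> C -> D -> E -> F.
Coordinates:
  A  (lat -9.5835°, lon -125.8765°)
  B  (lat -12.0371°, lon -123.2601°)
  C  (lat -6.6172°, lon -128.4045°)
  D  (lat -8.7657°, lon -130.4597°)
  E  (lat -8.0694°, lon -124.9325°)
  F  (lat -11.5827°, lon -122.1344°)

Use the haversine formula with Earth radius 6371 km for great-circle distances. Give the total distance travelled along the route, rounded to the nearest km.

2659 km

Leg distances:
A→B: 395.1 km  (cumulative 395.1 km)
B→C: 825.6 km  (cumulative 1220.6 km)
C→D: 329.2 km  (cumulative 1549.8 km)
D→E: 612.9 km  (cumulative 2162.7 km)
E→F: 496.6 km  (cumulative 2659.3 km)
Total route length ≈ 2659 km.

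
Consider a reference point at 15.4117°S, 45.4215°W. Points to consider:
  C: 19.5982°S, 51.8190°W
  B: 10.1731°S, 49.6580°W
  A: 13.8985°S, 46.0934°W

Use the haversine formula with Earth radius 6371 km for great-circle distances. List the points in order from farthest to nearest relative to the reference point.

C, B, A

Distances from the reference point:
C 19.5982°S, 51.8190°W: 822.6 km
B 10.1731°S, 49.6580°W: 741.7 km
A 13.8985°S, 46.0934°W: 183.1 km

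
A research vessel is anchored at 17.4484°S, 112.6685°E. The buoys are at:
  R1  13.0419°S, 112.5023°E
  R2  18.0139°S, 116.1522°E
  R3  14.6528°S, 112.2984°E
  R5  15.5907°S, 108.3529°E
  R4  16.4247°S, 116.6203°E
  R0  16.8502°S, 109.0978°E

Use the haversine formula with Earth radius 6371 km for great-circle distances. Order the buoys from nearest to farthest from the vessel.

Distances from the vessel:
R3 14.6528°S, 112.2984°E: 313.4 km
R2 18.0139°S, 116.1522°E: 374.3 km
R0 16.8502°S, 109.0978°E: 385.2 km
R4 16.4247°S, 116.6203°E: 435.5 km
R1 13.0419°S, 112.5023°E: 490.3 km
R5 15.5907°S, 108.3529°E: 504.3 km

R3, R2, R0, R4, R1, R5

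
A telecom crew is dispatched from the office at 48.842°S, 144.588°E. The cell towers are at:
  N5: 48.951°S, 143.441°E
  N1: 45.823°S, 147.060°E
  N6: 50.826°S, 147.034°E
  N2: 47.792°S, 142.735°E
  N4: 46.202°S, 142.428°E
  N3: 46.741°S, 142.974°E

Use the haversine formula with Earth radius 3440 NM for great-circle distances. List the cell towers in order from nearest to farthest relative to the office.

Distance from the office at 48.842°S, 144.588°E to each:
N5 48.951°S, 143.441°E: 45.7 NM
N2 47.792°S, 142.735°E: 97.2 NM
N3 46.741°S, 142.974°E: 141.9 NM
N6 50.826°S, 147.034°E: 152.2 NM
N4 46.202°S, 142.428°E: 181.1 NM
N1 45.823°S, 147.060°E: 207.3 NM

N5, N2, N3, N6, N4, N1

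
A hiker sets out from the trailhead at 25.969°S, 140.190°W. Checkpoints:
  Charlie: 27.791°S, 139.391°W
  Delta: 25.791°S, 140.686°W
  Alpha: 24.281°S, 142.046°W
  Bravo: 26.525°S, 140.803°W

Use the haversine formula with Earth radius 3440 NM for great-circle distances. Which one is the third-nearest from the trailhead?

Charlie

Distances from the trailhead (25.969°S, 140.190°W):
Delta: 28.8 NM
Bravo: 46.9 NM
Charlie: 117.5 NM
Alpha: 143.0 NM
The third-nearest is Charlie at 117.5 NM.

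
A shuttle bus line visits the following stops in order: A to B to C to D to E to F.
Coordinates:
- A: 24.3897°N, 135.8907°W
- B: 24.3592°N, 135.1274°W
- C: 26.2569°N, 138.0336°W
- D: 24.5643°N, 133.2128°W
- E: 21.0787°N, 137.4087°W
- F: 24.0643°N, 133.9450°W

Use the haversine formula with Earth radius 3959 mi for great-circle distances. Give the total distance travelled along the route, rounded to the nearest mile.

Leg distances:
A→B: 48.1 mi  (cumulative 48.1 mi)
B→C: 223.9 mi  (cumulative 272.0 mi)
C→D: 322.8 mi  (cumulative 594.8 mi)
D→E: 359.7 mi  (cumulative 954.5 mi)
E→F: 302.3 mi  (cumulative 1256.8 mi)
Total route length ≈ 1257 mi.

1257 mi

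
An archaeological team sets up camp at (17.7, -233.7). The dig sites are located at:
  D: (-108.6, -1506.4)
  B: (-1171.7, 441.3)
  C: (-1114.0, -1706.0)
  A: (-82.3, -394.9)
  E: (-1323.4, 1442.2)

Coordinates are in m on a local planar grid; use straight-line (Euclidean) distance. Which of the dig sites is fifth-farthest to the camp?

A

Distances from the camp ((17.7, -233.7)):
E: 2146.4 m
C: 1857.0 m
B: 1367.6 m
D: 1279.0 m
A: 189.7 m
The fifth-farthest is A at 189.7 m.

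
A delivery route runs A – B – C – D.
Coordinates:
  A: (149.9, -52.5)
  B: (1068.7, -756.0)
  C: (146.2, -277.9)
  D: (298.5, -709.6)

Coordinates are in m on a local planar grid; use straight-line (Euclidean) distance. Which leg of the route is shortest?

C–D

Leg distances:
A→B: 1157.2 m
B→C: 1039.0 m
C→D: 457.8 m
The shortest leg is C–D at 457.8 m.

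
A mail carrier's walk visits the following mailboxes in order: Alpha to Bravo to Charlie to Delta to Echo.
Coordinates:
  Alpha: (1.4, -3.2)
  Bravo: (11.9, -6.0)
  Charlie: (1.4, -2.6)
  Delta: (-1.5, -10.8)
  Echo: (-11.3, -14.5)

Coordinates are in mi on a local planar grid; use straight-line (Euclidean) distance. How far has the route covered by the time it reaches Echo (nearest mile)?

Leg distances:
Alpha→Bravo: 10.9 mi  (cumulative 10.9 mi)
Bravo→Charlie: 11.0 mi  (cumulative 21.9 mi)
Charlie→Delta: 8.7 mi  (cumulative 30.6 mi)
Delta→Echo: 10.5 mi  (cumulative 41.1 mi)
Cumulative distance at Echo ≈ 41 mi.

41 mi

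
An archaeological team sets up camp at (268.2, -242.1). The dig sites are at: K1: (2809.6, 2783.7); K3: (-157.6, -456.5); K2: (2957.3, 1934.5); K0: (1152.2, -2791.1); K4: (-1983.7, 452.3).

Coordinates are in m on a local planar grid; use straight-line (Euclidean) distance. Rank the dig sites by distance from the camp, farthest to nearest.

Distances from the camp:
K1 (2809.6, 2783.7): 3951.5 m
K2 (2957.3, 1934.5): 3459.6 m
K0 (1152.2, -2791.1): 2697.9 m
K4 (-1983.7, 452.3): 2356.5 m
K3 (-157.6, -456.5): 476.7 m

K1, K2, K0, K4, K3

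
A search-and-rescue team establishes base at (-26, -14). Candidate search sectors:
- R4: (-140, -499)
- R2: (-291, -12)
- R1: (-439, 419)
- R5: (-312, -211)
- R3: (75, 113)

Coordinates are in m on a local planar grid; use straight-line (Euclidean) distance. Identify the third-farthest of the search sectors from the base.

Distances from the base ((-26, -14)):
R1: 598.4 m
R4: 498.2 m
R5: 347.3 m
R2: 265.0 m
R3: 162.3 m
The third-farthest is R5 at 347.3 m.

R5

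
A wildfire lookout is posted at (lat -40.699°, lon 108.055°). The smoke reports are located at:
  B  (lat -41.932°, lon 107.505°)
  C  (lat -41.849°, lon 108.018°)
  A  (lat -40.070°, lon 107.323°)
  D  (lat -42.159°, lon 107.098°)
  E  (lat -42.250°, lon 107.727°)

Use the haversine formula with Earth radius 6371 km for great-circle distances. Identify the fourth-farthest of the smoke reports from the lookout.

Distance to each, sorted:
D: 180.9 km
E: 174.6 km
B: 144.6 km
C: 127.9 km
A: 93.5 km
The fourth-farthest is C at 127.9 km.

C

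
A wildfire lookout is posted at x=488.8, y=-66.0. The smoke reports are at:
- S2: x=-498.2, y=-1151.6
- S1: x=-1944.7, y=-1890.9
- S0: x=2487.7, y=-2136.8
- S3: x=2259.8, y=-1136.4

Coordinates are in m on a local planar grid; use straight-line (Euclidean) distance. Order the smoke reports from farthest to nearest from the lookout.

Distances from the lookout:
S1 x=-1944.7, y=-1890.9: 3041.7 m
S0 x=2487.7, y=-2136.8: 2878.2 m
S3 x=2259.8, y=-1136.4: 2069.3 m
S2 x=-498.2, y=-1151.6: 1467.2 m

S1, S0, S3, S2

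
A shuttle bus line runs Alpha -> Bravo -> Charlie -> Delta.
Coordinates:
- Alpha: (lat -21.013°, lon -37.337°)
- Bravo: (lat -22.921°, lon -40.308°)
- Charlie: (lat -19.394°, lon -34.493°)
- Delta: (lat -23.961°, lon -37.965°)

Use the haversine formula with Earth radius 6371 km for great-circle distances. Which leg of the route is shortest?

Alpha–Bravo

Leg distances:
Alpha→Bravo: 372.6 km
Bravo→Charlie: 719.2 km
Charlie→Delta: 621.7 km
The shortest leg is Alpha–Bravo at 372.6 km.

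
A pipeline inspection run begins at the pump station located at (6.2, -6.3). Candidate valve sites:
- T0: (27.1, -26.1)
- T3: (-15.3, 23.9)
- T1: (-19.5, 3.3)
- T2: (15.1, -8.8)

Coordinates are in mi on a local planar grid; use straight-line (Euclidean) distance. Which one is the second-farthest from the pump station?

T0

Distance to each, sorted:
T3: 37.1 mi
T0: 28.8 mi
T1: 27.4 mi
T2: 9.2 mi
The second-farthest is T0 at 28.8 mi.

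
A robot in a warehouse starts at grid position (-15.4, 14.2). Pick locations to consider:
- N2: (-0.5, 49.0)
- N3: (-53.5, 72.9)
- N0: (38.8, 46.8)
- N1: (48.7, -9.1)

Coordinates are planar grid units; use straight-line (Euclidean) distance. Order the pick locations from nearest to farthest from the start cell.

N2, N0, N1, N3

Distance from the start cell at (-15.4, 14.2) to each:
N2 (-0.5, 49.0): 37.9
N0 (38.8, 46.8): 63.2
N1 (48.7, -9.1): 68.2
N3 (-53.5, 72.9): 70.0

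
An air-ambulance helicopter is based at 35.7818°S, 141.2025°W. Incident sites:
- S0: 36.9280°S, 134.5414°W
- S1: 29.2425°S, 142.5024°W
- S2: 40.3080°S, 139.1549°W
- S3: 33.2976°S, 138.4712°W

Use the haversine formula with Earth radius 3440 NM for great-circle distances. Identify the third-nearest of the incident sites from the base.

S0

Distance to each, sorted:
S3: 201.2 NM
S2: 288.5 NM
S0: 329.3 NM
S1: 398.1 NM
The third-nearest is S0 at 329.3 NM.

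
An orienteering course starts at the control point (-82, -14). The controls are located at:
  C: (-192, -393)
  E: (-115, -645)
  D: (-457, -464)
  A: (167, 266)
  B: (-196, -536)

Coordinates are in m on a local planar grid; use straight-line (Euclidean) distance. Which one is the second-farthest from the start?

Distances from the start ((-82, -14)):
E: 631.9 m
D: 585.8 m
B: 534.3 m
C: 394.6 m
A: 374.7 m
The second-farthest is D at 585.8 m.

D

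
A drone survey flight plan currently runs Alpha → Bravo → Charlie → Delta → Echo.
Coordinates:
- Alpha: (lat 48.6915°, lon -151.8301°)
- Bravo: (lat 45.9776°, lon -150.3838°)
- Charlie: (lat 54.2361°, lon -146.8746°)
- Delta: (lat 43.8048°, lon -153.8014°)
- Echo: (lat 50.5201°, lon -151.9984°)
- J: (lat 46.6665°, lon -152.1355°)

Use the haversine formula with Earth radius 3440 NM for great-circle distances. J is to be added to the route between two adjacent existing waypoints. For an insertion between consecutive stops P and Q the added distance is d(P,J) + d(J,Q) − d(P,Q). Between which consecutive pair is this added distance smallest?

between Charlie and Delta

Added distance for inserting J between each consecutive pair:
Alpha–Bravo: 32.6 NM
Bravo–Charlie: 66.5 NM
Charlie–Delta: 0.0 NM
Delta–Echo: 7.3 NM
Smallest added distance is 0.0 NM, inserting between Charlie and Delta.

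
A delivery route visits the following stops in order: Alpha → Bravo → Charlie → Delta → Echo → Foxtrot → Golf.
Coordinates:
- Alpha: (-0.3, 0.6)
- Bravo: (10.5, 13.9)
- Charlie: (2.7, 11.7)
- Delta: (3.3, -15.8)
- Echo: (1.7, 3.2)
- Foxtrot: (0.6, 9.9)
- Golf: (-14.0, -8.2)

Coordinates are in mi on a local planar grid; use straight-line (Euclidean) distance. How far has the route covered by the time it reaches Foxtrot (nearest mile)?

Leg distances:
Alpha→Bravo: 17.1 mi  (cumulative 17.1 mi)
Bravo→Charlie: 8.1 mi  (cumulative 25.2 mi)
Charlie→Delta: 27.5 mi  (cumulative 52.7 mi)
Delta→Echo: 19.1 mi  (cumulative 71.8 mi)
Echo→Foxtrot: 6.8 mi  (cumulative 78.6 mi)
Cumulative distance at Foxtrot ≈ 79 mi.

79 mi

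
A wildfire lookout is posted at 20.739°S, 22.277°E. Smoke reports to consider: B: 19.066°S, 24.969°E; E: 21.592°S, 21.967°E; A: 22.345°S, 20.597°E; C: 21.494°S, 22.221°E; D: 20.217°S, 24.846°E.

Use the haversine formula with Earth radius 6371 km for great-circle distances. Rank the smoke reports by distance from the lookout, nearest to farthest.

Distances from the lookout:
C 21.494°S, 22.221°E: 84.2 km
E 21.592°S, 21.967°E: 100.1 km
A 22.345°S, 20.597°E: 249.2 km
D 20.217°S, 24.846°E: 273.8 km
B 19.066°S, 24.969°E: 337.4 km

C, E, A, D, B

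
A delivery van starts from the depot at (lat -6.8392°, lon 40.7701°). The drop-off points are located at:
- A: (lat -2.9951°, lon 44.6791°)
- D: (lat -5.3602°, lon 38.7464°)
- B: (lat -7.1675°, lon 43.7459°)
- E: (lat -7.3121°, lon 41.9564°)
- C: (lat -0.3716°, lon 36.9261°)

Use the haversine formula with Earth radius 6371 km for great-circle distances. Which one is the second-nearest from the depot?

Distance to each, sorted:
E: 141.1 km
D: 277.7 km
B: 330.4 km
A: 608.4 km
C: 836.0 km
The second-nearest is D at 277.7 km.

D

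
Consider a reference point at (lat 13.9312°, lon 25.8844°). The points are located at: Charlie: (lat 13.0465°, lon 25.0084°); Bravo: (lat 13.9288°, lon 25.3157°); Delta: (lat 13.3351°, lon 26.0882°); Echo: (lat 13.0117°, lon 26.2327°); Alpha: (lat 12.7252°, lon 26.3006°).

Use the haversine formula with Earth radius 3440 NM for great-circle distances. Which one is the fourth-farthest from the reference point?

Distances from the reference point ((lat 13.9312°, lon 25.8844°)):
Alpha: 76.4 NM
Charlie: 73.7 NM
Echo: 58.8 NM
Delta: 37.7 NM
Bravo: 33.1 NM
The fourth-farthest is Delta at 37.7 NM.

Delta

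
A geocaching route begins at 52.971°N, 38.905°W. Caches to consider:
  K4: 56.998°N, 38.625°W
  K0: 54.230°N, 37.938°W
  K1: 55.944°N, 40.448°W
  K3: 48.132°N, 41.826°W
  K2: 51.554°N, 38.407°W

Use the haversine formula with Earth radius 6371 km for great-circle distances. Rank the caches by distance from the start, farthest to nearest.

K3, K4, K1, K2, K0

Distance from the start at 52.971°N, 38.905°W to each:
K3 48.132°N, 41.826°W: 576.2 km
K4 56.998°N, 38.625°W: 448.1 km
K1 55.944°N, 40.448°W: 345.3 km
K2 51.554°N, 38.407°W: 161.2 km
K0 54.230°N, 37.938°W: 153.8 km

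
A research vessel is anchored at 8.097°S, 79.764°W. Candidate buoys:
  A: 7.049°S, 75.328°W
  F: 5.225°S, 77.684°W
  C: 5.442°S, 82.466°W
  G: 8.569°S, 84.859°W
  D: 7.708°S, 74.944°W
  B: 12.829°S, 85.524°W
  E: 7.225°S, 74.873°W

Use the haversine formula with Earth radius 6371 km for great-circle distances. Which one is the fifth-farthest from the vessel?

Distances from the vessel (8.097°S, 79.764°W):
B: 820.5 km
G: 563.0 km
E: 547.6 km
D: 532.6 km
A: 502.6 km
C: 419.7 km
F: 393.4 km
The fifth-farthest is A at 502.6 km.

A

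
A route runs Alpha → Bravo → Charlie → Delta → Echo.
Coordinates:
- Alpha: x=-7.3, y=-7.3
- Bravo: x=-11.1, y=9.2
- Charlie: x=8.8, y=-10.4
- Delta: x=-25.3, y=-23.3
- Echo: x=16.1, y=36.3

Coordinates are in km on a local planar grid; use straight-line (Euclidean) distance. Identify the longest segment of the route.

Delta–Echo

Leg distances:
Alpha→Bravo: 16.9 km
Bravo→Charlie: 27.9 km
Charlie→Delta: 36.5 km
Delta→Echo: 72.6 km
The longest leg is Delta–Echo at 72.6 km.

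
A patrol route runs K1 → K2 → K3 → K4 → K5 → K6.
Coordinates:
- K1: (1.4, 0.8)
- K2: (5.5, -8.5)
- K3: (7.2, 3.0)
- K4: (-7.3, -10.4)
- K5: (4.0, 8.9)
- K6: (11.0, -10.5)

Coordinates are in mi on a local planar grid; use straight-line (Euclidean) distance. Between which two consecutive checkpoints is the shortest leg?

K1–K2

Leg distances:
K1→K2: 10.2 mi
K2→K3: 11.6 mi
K3→K4: 19.7 mi
K4→K5: 22.4 mi
K5→K6: 20.6 mi
The shortest leg is K1–K2 at 10.2 mi.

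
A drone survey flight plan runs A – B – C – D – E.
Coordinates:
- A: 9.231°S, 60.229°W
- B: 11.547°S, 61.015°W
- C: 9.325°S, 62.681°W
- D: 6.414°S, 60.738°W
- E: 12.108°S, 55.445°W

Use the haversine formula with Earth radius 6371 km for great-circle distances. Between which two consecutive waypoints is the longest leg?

D–E

Leg distances:
A→B: 271.5 km
B→C: 307.0 km
C→D: 388.0 km
D→E: 859.1 km
The longest leg is D–E at 859.1 km.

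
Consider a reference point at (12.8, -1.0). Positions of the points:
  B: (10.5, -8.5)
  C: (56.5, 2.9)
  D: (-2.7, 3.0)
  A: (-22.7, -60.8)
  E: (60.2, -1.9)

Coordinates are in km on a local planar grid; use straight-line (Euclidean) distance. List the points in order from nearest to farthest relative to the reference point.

B, D, C, E, A

Distances from the reference point:
B (10.5, -8.5): 7.8 km
D (-2.7, 3.0): 16.0 km
C (56.5, 2.9): 43.9 km
E (60.2, -1.9): 47.4 km
A (-22.7, -60.8): 69.5 km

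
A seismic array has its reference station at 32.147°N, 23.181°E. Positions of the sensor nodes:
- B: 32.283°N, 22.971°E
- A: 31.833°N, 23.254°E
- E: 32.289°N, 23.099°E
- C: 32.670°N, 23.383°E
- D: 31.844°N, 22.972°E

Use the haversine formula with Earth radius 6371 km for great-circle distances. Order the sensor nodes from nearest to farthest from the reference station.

Distance from the reference station at 32.147°N, 23.181°E to each:
E 32.289°N, 23.099°E: 17.6 km
B 32.283°N, 22.971°E: 24.9 km
A 31.833°N, 23.254°E: 35.6 km
D 31.844°N, 22.972°E: 39.0 km
C 32.670°N, 23.383°E: 61.2 km

E, B, A, D, C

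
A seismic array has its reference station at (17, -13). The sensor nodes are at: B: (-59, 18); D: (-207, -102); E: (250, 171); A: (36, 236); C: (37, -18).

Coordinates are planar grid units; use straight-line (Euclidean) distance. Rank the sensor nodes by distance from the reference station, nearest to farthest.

C, B, D, A, E

Computing each straight-line distance from (17, -13):
C (37, -18): 20.6
B (-59, 18): 82.1
D (-207, -102): 241.0
A (36, 236): 249.7
E (250, 171): 296.9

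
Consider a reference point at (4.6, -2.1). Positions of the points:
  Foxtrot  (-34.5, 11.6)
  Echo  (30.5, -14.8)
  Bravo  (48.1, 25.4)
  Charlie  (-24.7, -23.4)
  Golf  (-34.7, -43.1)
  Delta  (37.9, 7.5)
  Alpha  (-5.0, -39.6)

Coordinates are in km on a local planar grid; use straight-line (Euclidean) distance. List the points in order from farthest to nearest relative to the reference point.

Distances from the reference point:
Golf (-34.7, -43.1): 56.8 km
Bravo (48.1, 25.4): 51.5 km
Foxtrot (-34.5, 11.6): 41.4 km
Alpha (-5.0, -39.6): 38.7 km
Charlie (-24.7, -23.4): 36.2 km
Delta (37.9, 7.5): 34.7 km
Echo (30.5, -14.8): 28.8 km

Golf, Bravo, Foxtrot, Alpha, Charlie, Delta, Echo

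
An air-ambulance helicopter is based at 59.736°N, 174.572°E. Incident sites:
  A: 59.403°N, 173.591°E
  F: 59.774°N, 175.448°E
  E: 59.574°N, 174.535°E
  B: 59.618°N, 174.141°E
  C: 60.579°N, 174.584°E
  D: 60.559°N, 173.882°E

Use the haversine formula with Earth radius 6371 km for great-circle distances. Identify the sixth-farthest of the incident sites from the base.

Distance to each, sorted:
D: 99.2 km
C: 93.7 km
A: 66.5 km
F: 49.2 km
B: 27.5 km
E: 18.1 km
The sixth-farthest is E at 18.1 km.

E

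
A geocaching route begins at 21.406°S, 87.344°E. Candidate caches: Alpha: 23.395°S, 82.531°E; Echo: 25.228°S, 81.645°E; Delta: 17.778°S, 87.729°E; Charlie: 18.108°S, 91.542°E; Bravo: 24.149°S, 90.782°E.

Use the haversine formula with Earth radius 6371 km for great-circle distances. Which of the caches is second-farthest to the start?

Distances from the start (21.406°S, 87.344°E):
Echo: 720.4 km
Charlie: 572.2 km
Alpha: 541.9 km
Bravo: 466.1 km
Delta: 405.4 km
The second-farthest is Charlie at 572.2 km.

Charlie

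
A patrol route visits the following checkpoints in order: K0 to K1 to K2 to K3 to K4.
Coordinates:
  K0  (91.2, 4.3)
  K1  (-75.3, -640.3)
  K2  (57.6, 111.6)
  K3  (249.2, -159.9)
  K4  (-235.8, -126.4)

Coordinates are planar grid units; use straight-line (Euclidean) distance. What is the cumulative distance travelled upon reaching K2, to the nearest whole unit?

Leg distances:
K0→K1: 665.8  (cumulative 665.8)
K1→K2: 763.6  (cumulative 1429.3)
Cumulative distance at K2 ≈ 1429.

1429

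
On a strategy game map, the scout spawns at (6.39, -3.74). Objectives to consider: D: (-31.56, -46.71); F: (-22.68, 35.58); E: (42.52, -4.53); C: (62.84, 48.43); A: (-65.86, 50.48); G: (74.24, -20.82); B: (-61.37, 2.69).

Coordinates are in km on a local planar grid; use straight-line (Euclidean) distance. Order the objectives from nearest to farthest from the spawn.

Computing each straight-line distance from (6.39, -3.74):
E (42.52, -4.53): 36.1 km
F (-22.68, 35.58): 48.9 km
D (-31.56, -46.71): 57.3 km
B (-61.37, 2.69): 68.1 km
G (74.24, -20.82): 70.0 km
C (62.84, 48.43): 76.9 km
A (-65.86, 50.48): 90.3 km

E, F, D, B, G, C, A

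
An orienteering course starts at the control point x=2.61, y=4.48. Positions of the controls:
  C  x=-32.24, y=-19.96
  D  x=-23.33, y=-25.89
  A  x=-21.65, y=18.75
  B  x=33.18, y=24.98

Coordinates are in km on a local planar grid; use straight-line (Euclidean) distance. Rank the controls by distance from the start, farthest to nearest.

Distances from the start:
C x=-32.24, y=-19.96: 42.6 km
D x=-23.33, y=-25.89: 39.9 km
B x=33.18, y=24.98: 36.8 km
A x=-21.65, y=18.75: 28.1 km

C, D, B, A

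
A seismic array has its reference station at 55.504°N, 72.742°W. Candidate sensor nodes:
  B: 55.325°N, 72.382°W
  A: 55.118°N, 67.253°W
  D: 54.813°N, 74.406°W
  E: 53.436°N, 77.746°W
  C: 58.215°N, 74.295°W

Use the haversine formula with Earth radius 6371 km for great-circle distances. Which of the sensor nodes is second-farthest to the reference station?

Distance to each, sorted:
E: 396.6 km
A: 349.9 km
C: 315.9 km
D: 130.7 km
B: 30.2 km
The second-farthest is A at 349.9 km.

A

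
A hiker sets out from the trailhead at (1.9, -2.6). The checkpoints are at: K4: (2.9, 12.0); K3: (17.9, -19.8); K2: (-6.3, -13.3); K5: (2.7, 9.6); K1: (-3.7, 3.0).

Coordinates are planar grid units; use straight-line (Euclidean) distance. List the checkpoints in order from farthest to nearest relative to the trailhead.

K3, K4, K2, K5, K1

Computing each straight-line distance from (1.9, -2.6):
K3 (17.9, -19.8): 23.5
K4 (2.9, 12.0): 14.6
K2 (-6.3, -13.3): 13.5
K5 (2.7, 9.6): 12.2
K1 (-3.7, 3.0): 7.9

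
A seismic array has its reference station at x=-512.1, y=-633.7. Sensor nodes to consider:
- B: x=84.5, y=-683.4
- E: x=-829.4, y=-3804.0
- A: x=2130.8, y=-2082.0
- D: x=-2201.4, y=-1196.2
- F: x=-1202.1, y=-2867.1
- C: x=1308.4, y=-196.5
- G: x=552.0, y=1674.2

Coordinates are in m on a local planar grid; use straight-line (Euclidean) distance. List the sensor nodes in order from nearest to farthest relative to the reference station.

B, D, C, F, G, A, E

Distance from the reference station at x=-512.1, y=-633.7 to each:
B x=84.5, y=-683.4: 598.7 m
D x=-2201.4, y=-1196.2: 1780.5 m
C x=1308.4, y=-196.5: 1872.3 m
F x=-1202.1, y=-2867.1: 2337.6 m
G x=552.0, y=1674.2: 2541.4 m
A x=2130.8, y=-2082.0: 3013.7 m
E x=-829.4, y=-3804.0: 3186.1 m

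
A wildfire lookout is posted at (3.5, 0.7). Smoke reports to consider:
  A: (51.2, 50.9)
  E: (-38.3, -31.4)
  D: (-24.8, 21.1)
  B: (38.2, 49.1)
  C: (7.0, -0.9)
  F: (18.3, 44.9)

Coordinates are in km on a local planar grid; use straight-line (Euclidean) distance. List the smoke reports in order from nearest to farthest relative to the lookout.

Computing each straight-line distance from (3.5, 0.7):
C (7.0, -0.9): 3.8 km
D (-24.8, 21.1): 34.9 km
F (18.3, 44.9): 46.6 km
E (-38.3, -31.4): 52.7 km
B (38.2, 49.1): 59.6 km
A (51.2, 50.9): 69.2 km

C, D, F, E, B, A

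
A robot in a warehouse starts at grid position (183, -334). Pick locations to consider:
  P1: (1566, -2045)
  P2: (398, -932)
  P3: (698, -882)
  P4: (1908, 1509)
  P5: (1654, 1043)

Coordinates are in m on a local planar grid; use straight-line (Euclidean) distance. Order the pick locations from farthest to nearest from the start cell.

P4, P1, P5, P3, P2

Computing each straight-line distance from (183, -334):
P4 (1908, 1509): 2524.3 m
P1 (1566, -2045): 2200.0 m
P5 (1654, 1043): 2014.9 m
P3 (698, -882): 752.0 m
P2 (398, -932): 635.5 m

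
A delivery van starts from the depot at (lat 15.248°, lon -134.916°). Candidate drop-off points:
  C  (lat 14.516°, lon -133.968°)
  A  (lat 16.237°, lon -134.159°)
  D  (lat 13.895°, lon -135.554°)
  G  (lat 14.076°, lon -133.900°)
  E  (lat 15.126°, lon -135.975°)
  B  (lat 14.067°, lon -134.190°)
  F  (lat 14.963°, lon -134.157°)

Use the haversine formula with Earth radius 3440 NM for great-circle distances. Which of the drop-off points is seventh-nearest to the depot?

Distances from the depot ((lat 15.248°, lon -134.916°)):
F: 47.2 NM
E: 61.8 NM
C: 70.4 NM
A: 73.8 NM
B: 82.5 NM
D: 89.3 NM
G: 91.8 NM
The seventh-nearest is G at 91.8 NM.

G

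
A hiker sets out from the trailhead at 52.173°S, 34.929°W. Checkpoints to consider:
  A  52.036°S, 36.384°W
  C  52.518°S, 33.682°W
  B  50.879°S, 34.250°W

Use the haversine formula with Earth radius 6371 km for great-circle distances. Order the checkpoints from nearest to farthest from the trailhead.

Distance from the trailhead at 52.173°S, 34.929°W to each:
C 52.518°S, 33.682°W: 93.0 km
A 52.036°S, 36.384°W: 100.5 km
B 50.879°S, 34.250°W: 151.4 km

C, A, B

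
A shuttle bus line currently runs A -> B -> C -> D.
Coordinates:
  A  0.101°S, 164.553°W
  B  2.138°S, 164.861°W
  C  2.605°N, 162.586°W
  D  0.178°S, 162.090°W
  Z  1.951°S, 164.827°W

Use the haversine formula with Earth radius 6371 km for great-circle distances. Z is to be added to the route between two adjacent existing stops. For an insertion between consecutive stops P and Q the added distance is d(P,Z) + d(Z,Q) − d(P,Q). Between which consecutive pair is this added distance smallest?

between A and B

Added distance for inserting Z between each consecutive pair:
A–B: 0.0 km
B–C: 0.8 km
C–D: 612.8 km
Smallest added distance is 0.0 km, inserting between A and B.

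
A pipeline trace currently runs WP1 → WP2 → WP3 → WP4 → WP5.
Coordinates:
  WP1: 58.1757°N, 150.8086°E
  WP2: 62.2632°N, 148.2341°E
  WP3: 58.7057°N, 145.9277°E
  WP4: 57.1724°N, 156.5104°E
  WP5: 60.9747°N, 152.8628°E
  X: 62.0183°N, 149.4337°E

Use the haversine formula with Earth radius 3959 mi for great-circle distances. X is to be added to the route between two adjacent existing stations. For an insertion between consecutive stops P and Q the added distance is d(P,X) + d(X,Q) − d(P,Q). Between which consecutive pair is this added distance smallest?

Added distance for inserting X between each consecutive pair:
WP1–WP2: 16.1 mi
WP2–WP3: 42.5 mi
WP3–WP4: 272.3 mi
WP4–WP5: 257.1 mi
Smallest added distance is 16.1 mi, inserting between WP1 and WP2.

between WP1 and WP2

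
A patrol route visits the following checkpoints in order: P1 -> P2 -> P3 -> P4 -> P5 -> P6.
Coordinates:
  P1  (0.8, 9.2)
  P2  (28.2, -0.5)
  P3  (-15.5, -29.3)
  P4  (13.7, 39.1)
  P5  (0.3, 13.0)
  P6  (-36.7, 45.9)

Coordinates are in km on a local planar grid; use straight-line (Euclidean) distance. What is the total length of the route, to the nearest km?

Leg distances:
P1→P2: 29.1 km  (cumulative 29.1 km)
P2→P3: 52.3 km  (cumulative 81.4 km)
P3→P4: 74.4 km  (cumulative 155.8 km)
P4→P5: 29.3 km  (cumulative 185.1 km)
P5→P6: 49.5 km  (cumulative 234.6 km)
Total route length ≈ 235 km.

235 km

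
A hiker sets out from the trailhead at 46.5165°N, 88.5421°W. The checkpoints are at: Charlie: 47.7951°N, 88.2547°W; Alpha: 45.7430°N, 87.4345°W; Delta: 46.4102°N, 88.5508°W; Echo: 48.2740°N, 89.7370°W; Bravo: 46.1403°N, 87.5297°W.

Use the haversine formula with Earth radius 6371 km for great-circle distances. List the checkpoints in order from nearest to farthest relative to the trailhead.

Delta, Bravo, Alpha, Charlie, Echo

Distances from the trailhead:
Delta 46.4102°N, 88.5508°W: 11.8 km
Bravo 46.1403°N, 87.5297°W: 88.3 km
Alpha 45.7430°N, 87.4345°W: 121.2 km
Charlie 47.7951°N, 88.2547°W: 143.8 km
Echo 48.2740°N, 89.7370°W: 215.1 km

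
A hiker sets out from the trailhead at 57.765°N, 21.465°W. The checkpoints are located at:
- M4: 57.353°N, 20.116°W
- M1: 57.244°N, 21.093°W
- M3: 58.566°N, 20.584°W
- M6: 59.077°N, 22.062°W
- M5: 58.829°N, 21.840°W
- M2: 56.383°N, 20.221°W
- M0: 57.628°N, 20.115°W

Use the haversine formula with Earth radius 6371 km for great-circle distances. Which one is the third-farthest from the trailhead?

Distances from the trailhead (57.765°N, 21.465°W):
M2: 171.1 km
M6: 150.0 km
M5: 120.3 km
M3: 103.0 km
M4: 92.6 km
M0: 81.7 km
M1: 62.0 km
The third-farthest is M5 at 120.3 km.

M5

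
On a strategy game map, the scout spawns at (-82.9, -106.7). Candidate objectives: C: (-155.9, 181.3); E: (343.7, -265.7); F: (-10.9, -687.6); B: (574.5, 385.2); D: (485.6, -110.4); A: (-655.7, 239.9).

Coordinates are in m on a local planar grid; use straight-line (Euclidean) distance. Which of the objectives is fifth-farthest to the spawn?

E

Distances from the spawn ((-82.9, -106.7)):
B: 821.1 m
A: 669.5 m
F: 585.3 m
D: 568.5 m
E: 455.3 m
C: 297.1 m
The fifth-farthest is E at 455.3 m.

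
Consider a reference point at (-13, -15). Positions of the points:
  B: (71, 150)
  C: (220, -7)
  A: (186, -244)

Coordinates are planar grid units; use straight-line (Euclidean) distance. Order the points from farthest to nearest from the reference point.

Distance from the reference point at (-13, -15) to each:
A (186, -244): 303.4
C (220, -7): 233.1
B (71, 150): 185.2

A, C, B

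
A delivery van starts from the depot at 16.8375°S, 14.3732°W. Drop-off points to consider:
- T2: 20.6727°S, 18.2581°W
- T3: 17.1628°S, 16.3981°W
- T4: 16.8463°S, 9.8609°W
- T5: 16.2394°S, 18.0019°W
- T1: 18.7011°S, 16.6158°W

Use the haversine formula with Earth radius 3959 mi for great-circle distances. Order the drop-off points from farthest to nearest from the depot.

Distances from the depot:
T2 20.6727°S, 18.2581°W: 367.2 mi
T4 16.8463°S, 9.8609°W: 298.4 mi
T5 16.2394°S, 18.0019°W: 243.9 mi
T1 18.7011°S, 16.6158°W: 195.8 mi
T3 17.1628°S, 16.3981°W: 135.7 mi

T2, T4, T5, T1, T3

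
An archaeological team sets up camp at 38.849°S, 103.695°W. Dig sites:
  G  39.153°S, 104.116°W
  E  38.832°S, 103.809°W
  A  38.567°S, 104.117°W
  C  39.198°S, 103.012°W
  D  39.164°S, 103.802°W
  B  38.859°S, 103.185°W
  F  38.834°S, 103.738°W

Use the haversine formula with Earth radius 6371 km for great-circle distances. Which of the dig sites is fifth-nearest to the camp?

A

Distance to each, sorted:
F: 4.1 km
E: 10.1 km
D: 36.2 km
B: 44.2 km
A: 48.2 km
G: 49.7 km
C: 70.6 km
The fifth-nearest is A at 48.2 km.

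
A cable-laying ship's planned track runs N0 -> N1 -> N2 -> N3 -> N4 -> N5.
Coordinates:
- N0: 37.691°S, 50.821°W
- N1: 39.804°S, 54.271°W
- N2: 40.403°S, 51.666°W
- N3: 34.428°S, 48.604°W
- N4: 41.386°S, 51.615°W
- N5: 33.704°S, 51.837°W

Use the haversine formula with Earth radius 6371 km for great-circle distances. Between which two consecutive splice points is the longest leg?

Leg distances:
N0→N1: 380.4 km
N1→N2: 231.3 km
N2→N3: 717.2 km
N3→N4: 817.4 km
N4→N5: 854.4 km
The longest leg is N4–N5 at 854.4 km.

N4–N5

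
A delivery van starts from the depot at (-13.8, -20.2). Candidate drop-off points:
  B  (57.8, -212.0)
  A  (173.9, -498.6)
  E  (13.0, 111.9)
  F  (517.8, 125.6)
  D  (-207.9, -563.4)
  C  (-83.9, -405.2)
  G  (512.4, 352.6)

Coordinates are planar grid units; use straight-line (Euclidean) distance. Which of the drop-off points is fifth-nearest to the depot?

F

Distance to each, sorted:
E: 134.8
B: 204.7
C: 391.3
A: 513.9
F: 551.2
D: 576.8
G: 644.9
The fifth-nearest is F at 551.2.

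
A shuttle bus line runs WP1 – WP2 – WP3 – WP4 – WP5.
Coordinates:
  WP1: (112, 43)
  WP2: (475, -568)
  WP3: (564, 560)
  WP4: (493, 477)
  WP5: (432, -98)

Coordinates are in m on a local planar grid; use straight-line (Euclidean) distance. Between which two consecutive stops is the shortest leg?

WP3–WP4

Leg distances:
WP1→WP2: 710.7 m
WP2→WP3: 1131.5 m
WP3→WP4: 109.2 m
WP4→WP5: 578.2 m
The shortest leg is WP3–WP4 at 109.2 m.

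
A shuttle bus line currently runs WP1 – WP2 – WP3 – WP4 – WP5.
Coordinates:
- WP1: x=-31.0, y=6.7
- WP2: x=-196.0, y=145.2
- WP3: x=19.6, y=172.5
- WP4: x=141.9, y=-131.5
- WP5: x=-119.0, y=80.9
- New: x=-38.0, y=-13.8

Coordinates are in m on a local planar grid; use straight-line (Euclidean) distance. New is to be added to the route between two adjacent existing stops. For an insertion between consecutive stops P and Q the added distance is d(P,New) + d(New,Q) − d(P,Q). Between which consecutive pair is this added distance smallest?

between WP4 and WP5

Added distance for inserting New between each consecutive pair:
WP1–WP2: 30.4 m
WP2–WP3: 201.8 m
WP3–WP4: 82.3 m
WP4–WP5: 3.2 m
Smallest added distance is 3.2 m, inserting between WP4 and WP5.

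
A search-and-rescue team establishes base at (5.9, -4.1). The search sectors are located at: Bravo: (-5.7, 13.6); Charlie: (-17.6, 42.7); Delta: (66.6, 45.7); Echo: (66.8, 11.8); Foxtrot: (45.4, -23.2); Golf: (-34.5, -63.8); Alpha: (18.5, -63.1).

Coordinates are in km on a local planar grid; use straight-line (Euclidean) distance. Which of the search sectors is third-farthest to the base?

Echo

Distances from the base ((5.9, -4.1)):
Delta: 78.5 km
Golf: 72.1 km
Echo: 62.9 km
Alpha: 60.3 km
Charlie: 52.4 km
Foxtrot: 43.9 km
Bravo: 21.2 km
The third-farthest is Echo at 62.9 km.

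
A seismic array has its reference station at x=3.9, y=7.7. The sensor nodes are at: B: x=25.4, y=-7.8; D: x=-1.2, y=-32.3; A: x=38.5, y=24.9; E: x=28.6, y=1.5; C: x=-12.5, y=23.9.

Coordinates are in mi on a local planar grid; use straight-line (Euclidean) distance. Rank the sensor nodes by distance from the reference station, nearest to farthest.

Distance from the reference station at x=3.9, y=7.7 to each:
C x=-12.5, y=23.9: 23.1 mi
E x=28.6, y=1.5: 25.5 mi
B x=25.4, y=-7.8: 26.5 mi
A x=38.5, y=24.9: 38.6 mi
D x=-1.2, y=-32.3: 40.3 mi

C, E, B, A, D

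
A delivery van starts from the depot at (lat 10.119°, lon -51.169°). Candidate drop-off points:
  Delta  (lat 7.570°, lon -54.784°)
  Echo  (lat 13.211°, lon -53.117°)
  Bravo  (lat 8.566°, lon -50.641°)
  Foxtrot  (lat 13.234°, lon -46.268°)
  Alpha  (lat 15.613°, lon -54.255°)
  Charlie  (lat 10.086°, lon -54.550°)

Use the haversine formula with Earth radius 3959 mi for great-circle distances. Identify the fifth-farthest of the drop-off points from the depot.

Charlie

Distances from the depot ((lat 10.119°, lon -51.169°)):
Alpha: 432.8 mi
Foxtrot: 395.3 mi
Delta: 303.2 mi
Echo: 251.0 mi
Charlie: 230.0 mi
Bravo: 113.2 mi
The fifth-farthest is Charlie at 230.0 mi.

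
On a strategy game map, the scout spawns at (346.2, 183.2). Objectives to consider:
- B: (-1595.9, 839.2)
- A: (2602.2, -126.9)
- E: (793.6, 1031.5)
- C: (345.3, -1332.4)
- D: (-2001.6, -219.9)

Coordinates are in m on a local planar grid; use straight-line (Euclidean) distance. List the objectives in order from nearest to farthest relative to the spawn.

Computing each straight-line distance from (346.2, 183.2):
E (793.6, 1031.5): 959.1 m
C (345.3, -1332.4): 1515.6 m
B (-1595.9, 839.2): 2049.9 m
A (2602.2, -126.9): 2277.2 m
D (-2001.6, -219.9): 2382.2 m

E, C, B, A, D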